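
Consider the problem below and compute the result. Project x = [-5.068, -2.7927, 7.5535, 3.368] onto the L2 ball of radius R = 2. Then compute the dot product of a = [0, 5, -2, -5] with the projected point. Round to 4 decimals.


Step 1: Compute ||x|| (intermediates to 6 decimals).
||x|| = sqrt((-5.068)^2 + (-2.7927)^2 + 7.5535^2 + 3.368^2) = 10.09369
Step 2: Project.
Since ||x|| > R, scale = R/||x|| = 2/10.09369 = 0.198144, proj(x) = scale * x
proj(x) = [-1.004194, -0.553357, 1.496681, 0.667349]
Step 3: Dot product.
a^T * proj(x) = 0*(-1.004194) + 5*(-0.553357) - 2*1.496681 - 5*0.667349 = -9.0969


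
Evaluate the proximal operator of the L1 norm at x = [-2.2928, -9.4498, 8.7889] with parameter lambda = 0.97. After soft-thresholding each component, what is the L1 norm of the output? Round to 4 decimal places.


Soft-thresholding with lambda = 0.97:
prox(-2.2928) = sign(-2.2928)*max(|-2.2928| - 0.97, 0) = -1.3228
prox(-9.4498) = sign(-9.4498)*max(|-9.4498| - 0.97, 0) = -8.4798
prox(8.7889) = sign(8.7889)*max(|8.7889| - 0.97, 0) = 7.8189
prox(x) = [-1.3228, -8.4798, 7.8189]
||prox(x)||_1 = 1.3228 + 8.4798 + 7.8189 = 17.6215


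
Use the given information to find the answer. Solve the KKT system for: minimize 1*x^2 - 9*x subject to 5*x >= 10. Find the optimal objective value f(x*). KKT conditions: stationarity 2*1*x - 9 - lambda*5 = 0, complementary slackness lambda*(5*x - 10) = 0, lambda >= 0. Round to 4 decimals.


Step 1: Try lambda = 0 (constraint inactive).
Stationarity: 2*1*x - 9 = 0
x* = 9/(2*1) = 4.5
Check constraint: 5*4.5 = 22.5 >= 10 -- satisfied.
Step 2: Compute optimal value.
f(x*) = 1*4.5^2 - 9*4.5 = -20.25


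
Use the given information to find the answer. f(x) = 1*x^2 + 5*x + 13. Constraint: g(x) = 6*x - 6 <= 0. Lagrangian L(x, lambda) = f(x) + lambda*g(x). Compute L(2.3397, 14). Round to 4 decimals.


Step 1: Evaluate f(x).
f(2.3397) = 1*2.3397^2 + 5*2.3397 + 13 = 30.1727
Step 2: Evaluate g(x).
g(2.3397) = 6*2.3397 - 6 = 8.0382
Step 3: Compute Lagrangian.
L = 30.1727 + 14*8.0382 = 142.7075


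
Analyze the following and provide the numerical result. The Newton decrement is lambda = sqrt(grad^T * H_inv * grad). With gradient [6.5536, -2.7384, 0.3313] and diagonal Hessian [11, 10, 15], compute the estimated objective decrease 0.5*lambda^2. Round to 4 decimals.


Step 1: H is diagonal, so H^(-1) * g = [0.5958, -0.2738, 0.0221].
Step 2: g^T H^(-1) g = sum_i g_i^2 / H_ii
  = (6.5536)^2/11 + (-2.7384)^2/10 + (0.3313)^2/15
  = 3.9045 + 0.7499 + 0.0073 = 4.6617
Step 3: Objective decrease = 0.5 * g^T H^(-1) g = 2.3309


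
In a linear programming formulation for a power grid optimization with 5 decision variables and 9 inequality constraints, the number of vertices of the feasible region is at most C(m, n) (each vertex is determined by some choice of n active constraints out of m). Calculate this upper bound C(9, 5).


Each vertex corresponds to some choice of n active constraints out of m, so the number of vertices is at most C(m, n) = m! / (n!(m-n)!).
m = 9, n = 5
Numerator: 9 * 8 * 7 * 6 * 5
Denominator: 5! = 120
C(9, 5) = 126


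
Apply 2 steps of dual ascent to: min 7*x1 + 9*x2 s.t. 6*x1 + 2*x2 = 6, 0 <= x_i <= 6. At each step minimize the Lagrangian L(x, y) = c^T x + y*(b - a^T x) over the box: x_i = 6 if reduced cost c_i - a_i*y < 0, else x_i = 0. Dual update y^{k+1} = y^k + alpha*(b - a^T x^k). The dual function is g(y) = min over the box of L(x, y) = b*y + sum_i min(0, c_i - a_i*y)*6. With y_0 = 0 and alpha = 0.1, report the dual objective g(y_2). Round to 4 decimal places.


Dual ascent for LP: min 7*x1 + 9*x2, 6*x1 + 2*x2 = 6, 0 <= x_i <= 6
Step 1: y^k = 0.0, reduced costs: (7.0, 9.0)
  x^k = (0.0, 0.0), subgradient = b - a^T x = 6.0
  y^{k+1} = 0.0 + 0.1*6.0 = 0.6
Step 2: y^k = 0.6, reduced costs: (3.4, 7.8)
  x^k = (0.0, 0.0), subgradient = b - a^T x = 6.0
  y^{k+1} = 0.6 + 0.1*6.0 = 1.2
Dual objective at y_2 = 1.2: reduced costs (-0.2, 6.6), box minimizer x = (6.0, 0.0)
g(y_2) = b*y + (c1 - a1*y)*x1 + (c2 - a2*y)*x2 = 6*1.2 + (-0.2)*6.0 + 6.6*0.0 = 7.2 - 1.2 + 0.0 = 6.0


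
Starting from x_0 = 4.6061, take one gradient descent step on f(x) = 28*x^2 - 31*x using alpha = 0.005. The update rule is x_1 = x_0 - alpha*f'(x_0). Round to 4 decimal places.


We compute the gradient at x_0 and apply the update.
f'(x) = 56*x - 31
f'(4.6061) = 56*4.6061 - 31 = 226.9416
x_1 = 4.6061 - 0.005*226.9416 = 3.4714


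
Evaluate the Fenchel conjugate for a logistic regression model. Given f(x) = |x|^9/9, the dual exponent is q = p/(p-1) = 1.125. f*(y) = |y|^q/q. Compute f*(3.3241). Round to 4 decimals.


The conjugate exponent q satisfies 1/p + 1/q = 1.
p = 9, so q = 9/(9 - 1) = 1.125
|y|^q = 3.3241^1.125 = 3.8626
f*(3.3241) = 3.8626 / 1.125 = 3.4335


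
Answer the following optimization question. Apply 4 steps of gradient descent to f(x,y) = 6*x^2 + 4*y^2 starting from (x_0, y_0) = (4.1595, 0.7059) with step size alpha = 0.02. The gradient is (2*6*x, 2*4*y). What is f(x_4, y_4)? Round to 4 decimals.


Gradient descent on f(x,y) = 6*x^2 + 4*y^2.
Starting point: (4.1595, 0.7059), alpha = 0.02
Step 1: grad_x = 2*6*4.1595 = 49.914, grad_y = 2*4*0.7059 = 5.6472
  x_1 = 4.1595 - 0.02*49.914 = 3.1612
  y_1 = 0.7059 - 0.02*5.6472 = 0.593
Step 2: grad_x = 2*6*3.1612 = 37.9346, grad_y = 2*4*0.593 = 4.7436
  x_2 = 3.1612 - 0.02*37.9346 = 2.4025
  y_2 = 0.593 - 0.02*4.7436 = 0.4981
Step 3: grad_x = 2*6*2.4025 = 28.8303, grad_y = 2*4*0.4981 = 3.9847
  x_3 = 2.4025 - 0.02*28.8303 = 1.8259
  y_3 = 0.4981 - 0.02*3.9847 = 0.4184
Step 4: grad_x = 2*6*1.8259 = 21.911, grad_y = 2*4*0.4184 = 3.3471
  x_4 = 1.8259 - 0.02*21.911 = 1.3877
  y_4 = 0.4184 - 0.02*3.3471 = 0.3514
f(1.3877, 0.3514) = 6*1.3877^2 + 4*0.3514^2 = 12.0483


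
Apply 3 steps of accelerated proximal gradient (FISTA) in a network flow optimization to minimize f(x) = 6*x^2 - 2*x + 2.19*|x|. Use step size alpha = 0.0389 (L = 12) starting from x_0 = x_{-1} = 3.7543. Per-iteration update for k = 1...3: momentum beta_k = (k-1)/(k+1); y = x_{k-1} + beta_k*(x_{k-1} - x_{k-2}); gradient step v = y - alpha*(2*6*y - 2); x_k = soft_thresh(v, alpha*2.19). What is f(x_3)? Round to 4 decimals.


FISTA on f(x) = 6*x^2 - 2*x + 2.19*|x|
L = 12, alpha = 0.0389
Iteration 1: beta = 0.0, y = 3.7543 + 0.0*(3.7543 - 3.7543) = 3.7543
  grad(y) = 43.0516, v = y - alpha*grad = 2.0796
  prox(v) = soft_thresh(2.0796, 0.0852) = 1.9944
Iteration 2: beta = 0.3333, y = 1.9944 + 0.3333*(1.9944 - 3.7543) = 1.4078
  grad(y) = 14.8932, v = y - alpha*grad = 0.8284
  prox(v) = soft_thresh(0.8284, 0.0852) = 0.7432
Iteration 3: beta = 0.5, y = 0.7432 + 0.5*(0.7432 - 1.9944) = 0.1176
  grad(y) = -0.5882, v = y - alpha*grad = 0.1405
  prox(v) = soft_thresh(0.1405, 0.0852) = 0.0553
f(x_3) = 6*0.0553^2 - 2*0.0553 + 2.19*|0.0553| = 0.0289


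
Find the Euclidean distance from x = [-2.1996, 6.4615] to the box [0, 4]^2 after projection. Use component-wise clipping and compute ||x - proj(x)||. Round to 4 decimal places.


Project each component onto [0, 4].
clip(-2.1996) = 0.0, clip(6.4615) = 4.0
Projection = [0.0, 4.0]
Squared diffs: [4.8382, 6.059]
Distance = sqrt(10.8972) = 3.3011


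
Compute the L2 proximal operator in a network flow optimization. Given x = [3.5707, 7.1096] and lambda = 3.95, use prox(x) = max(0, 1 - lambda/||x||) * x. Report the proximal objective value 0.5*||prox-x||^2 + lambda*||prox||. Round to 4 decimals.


Step 1: Compute ||x||.
||x|| = 7.9559
Step 2: Compute scaling factor.
scale = max(0, 1 - 3.95/7.9559) = 0.5035
Step 3: prox(x) = [1.7979, 3.5798]
||prox(x)|| = 4.0059
Step 4: Proximal objective.
0.5*||prox-x||^2 = 7.8013
lambda*||prox|| = 15.8233
Total = 23.6245


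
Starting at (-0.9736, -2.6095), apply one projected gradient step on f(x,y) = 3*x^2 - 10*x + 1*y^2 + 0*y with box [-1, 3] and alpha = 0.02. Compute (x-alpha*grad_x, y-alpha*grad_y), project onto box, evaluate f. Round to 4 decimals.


Step 1: Compute gradient at (-0.9736, -2.6095).
grad_x = 2*3*-0.9736 - 10 = -15.8416
grad_y = 2*1*-2.6095 + 0 = -5.219
Step 2: Gradient step.
x_raw = -0.9736 - 0.02*-15.8416 = -0.6568
y_raw = -2.6095 - 0.02*-5.219 = -2.5051
Step 3: Project onto [-1, 3].
x_proj = clip(-0.6568) = -0.6568
y_proj = clip(-2.5051) = -1.0
Step 4: Evaluate f.
f(-0.6568, -1.0) = 8.8617


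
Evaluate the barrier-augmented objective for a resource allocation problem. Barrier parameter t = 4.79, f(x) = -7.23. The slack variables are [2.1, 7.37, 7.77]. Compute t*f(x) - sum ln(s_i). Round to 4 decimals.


Step 1: Compute log-barrier.
ln values: [0.7419, 1.9974, 2.0503]
phi = -(0.7419 + 1.9974 + 2.0503) = -4.7896
Step 2: Compute augmented objective.
t*f(x) = 4.79*-7.23 = -34.6317
Total = -34.6317 - 4.7896 = -39.4213


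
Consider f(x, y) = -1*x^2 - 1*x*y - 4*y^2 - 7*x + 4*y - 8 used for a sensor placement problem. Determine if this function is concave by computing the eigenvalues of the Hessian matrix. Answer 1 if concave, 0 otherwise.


The Hessian of f(x,y) = -1*x^2 - 1*x*y - 4*y^2 - 7*x + 4*y - 8 is:
H = [[-2, -1], [-1, -8]]
Trace = -2 - 8 = -10
Determinant = -2*-8 - (-1)^2 = 15
Discriminant = (-10)^2 - 4*15 = 40.0
Eigenvalues: lambda_1 = -8.1623, lambda_2 = -1.8377
The function is concave.

1


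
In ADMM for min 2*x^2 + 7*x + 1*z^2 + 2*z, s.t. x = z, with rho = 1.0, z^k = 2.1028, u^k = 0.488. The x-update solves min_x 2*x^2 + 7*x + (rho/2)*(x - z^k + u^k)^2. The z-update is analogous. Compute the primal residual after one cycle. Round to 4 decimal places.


ADMM iteration with rho = 1.0, z^k = 2.1028, u^k = 0.488
Step 1: x-update.
Minimize 2*x^2 + 7*x + (1.0/2)*(x - 2.1028 + 0.488)^2
FOC: (2*2 + 1.0)*x = -7 + 1.0*(2.1028 - 0.488)
x^{k+1} = -1.077
Step 2: z-update.
Minimize 1*z^2 + 2*z + (1.0/2)*(-1.077 - z + 0.488)^2
FOC: (2*1 + 1.0)*z = -2 + 1.0*(-1.077 + 0.488)
z^{k+1} = -0.863
Step 3: u-update.
u^{k+1} = 0.488 - 1.077 + 0.863 = 0.274
Step 4: Primal residual = |-1.077 + 0.863| = 0.214


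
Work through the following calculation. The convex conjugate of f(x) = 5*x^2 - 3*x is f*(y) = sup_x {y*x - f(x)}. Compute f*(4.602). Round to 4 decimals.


f*(y) = sup_x {y*x - a*x^2 - b*x} = sup_x {(y-b)*x - a*x^2}
FOC: (y - b) - 2a*x = 0 => x* = (y - b)/(2a)
x* = (4.602 + 3)/(2*5) = 0.7602
f*(4.602) = (y-b)^2/(4a) = (4.602 + 3)^2/(4*5)
= 57.7904/20 = 2.8895


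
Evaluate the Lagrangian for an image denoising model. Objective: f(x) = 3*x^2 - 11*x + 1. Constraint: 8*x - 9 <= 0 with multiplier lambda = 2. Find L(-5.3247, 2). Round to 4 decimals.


Step 1: Evaluate f(x).
f(-5.3247) = 3*(-5.3247)^2 - 11*(-5.3247) + 1 = 144.629
Step 2: Evaluate g(x).
g(-5.3247) = 8*-5.3247 - 9 = -51.5976
Step 3: Compute Lagrangian.
L = 144.629 + 2*-51.5976 = 41.4338


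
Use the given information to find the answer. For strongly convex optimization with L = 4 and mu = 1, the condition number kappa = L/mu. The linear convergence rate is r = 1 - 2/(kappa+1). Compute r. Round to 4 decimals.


Step 1: Compute the condition number.
kappa = L/mu = 4/1 = 4.0
Step 2: Compute the convergence rate.
r = 1 - 2/(kappa + 1) = 1 - 2*mu/(L + mu) = (L - mu)/(L + mu) = 3/5 = 0.6


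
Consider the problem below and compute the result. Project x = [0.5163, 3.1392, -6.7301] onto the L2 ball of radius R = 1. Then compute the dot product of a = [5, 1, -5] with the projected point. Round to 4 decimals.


Step 1: Compute ||x|| (intermediates to 6 decimals).
||x|| = sqrt(0.5163^2 + 3.1392^2 + (-6.7301)^2) = 7.444151
Step 2: Project.
Since ||x|| > R, scale = R/||x|| = 1/7.444151 = 0.134334, proj(x) = scale * x
proj(x) = [0.069357, 0.421701, -0.904081]
Step 3: Dot product.
a^T * proj(x) = 5*0.069357 + 1*0.421701 - 5*(-0.904081) = 5.2889


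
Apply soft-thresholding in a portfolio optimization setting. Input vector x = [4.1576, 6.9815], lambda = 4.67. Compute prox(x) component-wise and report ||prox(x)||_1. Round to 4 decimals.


Soft-thresholding with lambda = 4.67:
prox(4.1576) = sign(4.1576)*max(|4.1576| - 4.67, 0) = 0.0
prox(6.9815) = sign(6.9815)*max(|6.9815| - 4.67, 0) = 2.3115
prox(x) = [0.0, 2.3115]
||prox(x)||_1 = 0.0 + 2.3115 = 2.3115


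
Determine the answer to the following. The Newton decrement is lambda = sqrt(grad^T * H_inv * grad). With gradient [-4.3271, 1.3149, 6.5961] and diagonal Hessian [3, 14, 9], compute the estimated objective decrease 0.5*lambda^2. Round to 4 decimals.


Step 1: H is diagonal, so H^(-1) * g = [-1.4424, 0.0939, 0.7329].
Step 2: g^T H^(-1) g = sum_i g_i^2 / H_ii
  = (-4.3271)^2/3 + (1.3149)^2/14 + (6.5961)^2/9
  = 6.2413 + 0.1235 + 4.8343 = 11.199
Step 3: Objective decrease = 0.5 * g^T H^(-1) g = 5.5995


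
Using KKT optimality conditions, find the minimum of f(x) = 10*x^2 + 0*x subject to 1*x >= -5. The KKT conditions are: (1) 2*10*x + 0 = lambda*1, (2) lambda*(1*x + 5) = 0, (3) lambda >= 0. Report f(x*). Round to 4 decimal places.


Step 1: Try lambda = 0 (constraint inactive).
Stationarity: 2*10*x + 0 = 0
x* = 0/(2*10) = 0.0
Check constraint: 1*0.0 = 0.0 >= -5 -- satisfied.
Step 2: Compute optimal value.
f(x*) = 10*0.0^2 + 0*0.0 = 0.0


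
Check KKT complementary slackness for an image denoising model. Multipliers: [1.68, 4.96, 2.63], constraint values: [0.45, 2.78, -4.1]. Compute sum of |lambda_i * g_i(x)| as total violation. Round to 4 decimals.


KKT complementary slackness check:
lambda_1 * g_1 = 1.68 * 0.45 = 0.756
lambda_2 * g_2 = 4.96 * 2.78 = 13.7888
lambda_3 * g_3 = 2.63 * -4.1 = -10.783
Total violation = 0.756 + 13.7888 + 10.783 = 25.3278


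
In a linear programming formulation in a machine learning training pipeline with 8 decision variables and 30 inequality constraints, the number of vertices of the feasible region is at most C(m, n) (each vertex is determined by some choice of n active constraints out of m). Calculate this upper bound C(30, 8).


Each vertex corresponds to some choice of n active constraints out of m, so the number of vertices is at most C(m, n) = m! / (n!(m-n)!).
m = 30, n = 8
Numerator: 30 * 29 * 28 * 27 * 26 * 25 * 24 * 23
Denominator: 8! = 40320
C(30, 8) = 5852925


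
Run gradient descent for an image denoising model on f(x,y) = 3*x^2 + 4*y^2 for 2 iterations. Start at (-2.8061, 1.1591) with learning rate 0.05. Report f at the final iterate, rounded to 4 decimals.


Gradient descent on f(x,y) = 3*x^2 + 4*y^2.
Starting point: (-2.8061, 1.1591), alpha = 0.05
Step 1: grad_x = 2*3*-2.8061 = -16.8366, grad_y = 2*4*1.1591 = 9.2728
  x_1 = -2.8061 - 0.05*-16.8366 = -1.9643
  y_1 = 1.1591 - 0.05*9.2728 = 0.6955
Step 2: grad_x = 2*3*-1.9643 = -11.7856, grad_y = 2*4*0.6955 = 5.5637
  x_2 = -1.9643 - 0.05*-11.7856 = -1.375
  y_2 = 0.6955 - 0.05*5.5637 = 0.4173
f(-1.375, 0.4173) = 3*(-1.375)^2 + 4*0.4173^2 = 6.3683


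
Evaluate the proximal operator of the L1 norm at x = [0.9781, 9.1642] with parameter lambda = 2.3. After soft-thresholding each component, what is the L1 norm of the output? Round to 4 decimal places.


Soft-thresholding with lambda = 2.3:
prox(0.9781) = sign(0.9781)*max(|0.9781| - 2.3, 0) = 0.0
prox(9.1642) = sign(9.1642)*max(|9.1642| - 2.3, 0) = 6.8642
prox(x) = [0.0, 6.8642]
||prox(x)||_1 = 0.0 + 6.8642 = 6.8642


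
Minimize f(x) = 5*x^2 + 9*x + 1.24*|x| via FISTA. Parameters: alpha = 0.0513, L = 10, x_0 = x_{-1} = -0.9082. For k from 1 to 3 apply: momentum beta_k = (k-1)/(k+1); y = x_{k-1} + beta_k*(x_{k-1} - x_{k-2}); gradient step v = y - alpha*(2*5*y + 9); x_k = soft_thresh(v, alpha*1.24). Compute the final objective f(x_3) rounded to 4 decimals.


FISTA on f(x) = 5*x^2 + 9*x + 1.24*|x|
L = 10, alpha = 0.0513
Iteration 1: beta = 0.0, y = -0.9082 + 0.0*(-0.9082 + 0.9082) = -0.9082
  grad(y) = -0.082, v = y - alpha*grad = -0.904
  prox(v) = soft_thresh(-0.904, 0.0636) = -0.8404
Iteration 2: beta = 0.3333, y = -0.8404 + 0.3333*(-0.8404 + 0.9082) = -0.8178
  grad(y) = 0.8222, v = y - alpha*grad = -0.86
  prox(v) = soft_thresh(-0.86, 0.0636) = -0.7963
Iteration 3: beta = 0.5, y = -0.7963 + 0.5*(-0.7963 + 0.8404) = -0.7743
  grad(y) = 1.2567, v = y - alpha*grad = -0.8388
  prox(v) = soft_thresh(-0.8388, 0.0636) = -0.7752
f(x_3) = 5*(-0.7752)^2 + 9*(-0.7752) + 1.24*|-0.7752| = -3.0109


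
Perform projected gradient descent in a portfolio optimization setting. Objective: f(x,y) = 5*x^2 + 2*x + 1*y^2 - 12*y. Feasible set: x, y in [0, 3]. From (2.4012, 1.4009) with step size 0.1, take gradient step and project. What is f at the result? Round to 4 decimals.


Step 1: Compute gradient at (2.4012, 1.4009).
grad_x = 2*5*2.4012 + 2 = 26.012
grad_y = 2*1*1.4009 - 12 = -9.1982
Step 2: Gradient step.
x_raw = 2.4012 - 0.1*26.012 = -0.2
y_raw = 1.4009 - 0.1*-9.1982 = 2.3207
Step 3: Project onto [0, 3].
x_proj = clip(-0.2) = 0.0
y_proj = clip(2.3207) = 2.3207
Step 4: Evaluate f.
f(0.0, 2.3207) = -22.4629


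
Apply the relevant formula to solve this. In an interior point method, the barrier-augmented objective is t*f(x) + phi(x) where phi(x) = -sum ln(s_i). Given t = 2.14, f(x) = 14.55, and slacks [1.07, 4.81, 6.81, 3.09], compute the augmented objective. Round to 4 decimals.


Step 1: Compute log-barrier.
ln values: [0.0677, 1.5707, 1.9184, 1.1282]
phi = -(0.0677 + 1.5707 + 1.9184 + 1.1282) = -4.6849
Step 2: Compute augmented objective.
t*f(x) = 2.14*14.55 = 31.137
Total = 31.137 - 4.6849 = 26.4521


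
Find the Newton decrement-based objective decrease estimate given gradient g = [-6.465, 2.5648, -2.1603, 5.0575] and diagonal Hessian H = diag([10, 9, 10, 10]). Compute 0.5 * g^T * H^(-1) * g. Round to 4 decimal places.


Step 1: H is diagonal, so H^(-1) * g = [-0.6465, 0.285, -0.216, 0.5058].
Step 2: g^T H^(-1) g = sum_i g_i^2 / H_ii
  = (-6.465)^2/10 + (2.5648)^2/9 + (-2.1603)^2/10 + (5.0575)^2/10
  = 4.1796 + 0.7309 + 0.4667 + 2.5578 = 7.9351
Step 3: Objective decrease = 0.5 * g^T H^(-1) g = 3.9675


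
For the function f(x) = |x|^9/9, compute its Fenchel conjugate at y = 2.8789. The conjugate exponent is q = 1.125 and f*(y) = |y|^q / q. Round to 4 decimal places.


The conjugate exponent q satisfies 1/p + 1/q = 1.
p = 9, so q = 9/(9 - 1) = 1.125
|y|^q = 2.8789^1.125 = 3.2857
f*(2.8789) = 3.2857 / 1.125 = 2.9206


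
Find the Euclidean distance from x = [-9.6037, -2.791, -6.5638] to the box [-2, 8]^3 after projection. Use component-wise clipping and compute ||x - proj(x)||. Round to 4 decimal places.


Project each component onto [-2, 8].
clip(-9.6037) = -2.0, clip(-2.791) = -2.0, clip(-6.5638) = -2.0
Projection = [-2.0, -2.0, -2.0]
Squared diffs: [57.8163, 0.6257, 20.8283]
Distance = sqrt(79.2703) = 8.9034


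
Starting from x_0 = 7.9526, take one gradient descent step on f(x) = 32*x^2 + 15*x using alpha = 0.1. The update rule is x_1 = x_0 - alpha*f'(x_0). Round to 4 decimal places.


We compute the gradient at x_0 and apply the update.
f'(x) = 64*x + 15
f'(7.9526) = 64*7.9526 + 15 = 523.9664
x_1 = 7.9526 - 0.1*523.9664 = -44.444


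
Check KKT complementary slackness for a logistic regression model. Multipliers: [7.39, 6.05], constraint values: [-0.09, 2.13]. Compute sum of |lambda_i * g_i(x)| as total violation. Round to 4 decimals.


KKT complementary slackness check:
lambda_1 * g_1 = 7.39 * -0.09 = -0.6651
lambda_2 * g_2 = 6.05 * 2.13 = 12.8865
Total violation = 0.6651 + 12.8865 = 13.5516


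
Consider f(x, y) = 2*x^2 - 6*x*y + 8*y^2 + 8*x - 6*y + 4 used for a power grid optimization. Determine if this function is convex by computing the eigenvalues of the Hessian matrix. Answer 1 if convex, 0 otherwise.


The Hessian of f(x,y) = 2*x^2 - 6*x*y + 8*y^2 + 8*x - 6*y + 4 is:
H = [[4, -6], [-6, 16]]
Trace = 4 + 16 = 20
Determinant = 4*16 - (-6)^2 = 28
Discriminant = (20)^2 - 4*28 = 288.0
Eigenvalues: lambda_1 = 1.5147, lambda_2 = 18.4853
The function is convex.

1


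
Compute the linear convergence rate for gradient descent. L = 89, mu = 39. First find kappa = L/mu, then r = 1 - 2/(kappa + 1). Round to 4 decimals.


Step 1: Compute the condition number.
kappa = L/mu = 89/39 = 2.2821
Step 2: Compute the convergence rate.
r = 1 - 2/(kappa + 1) = 1 - 2*mu/(L + mu) = (L - mu)/(L + mu) = 50/128 = 0.3906


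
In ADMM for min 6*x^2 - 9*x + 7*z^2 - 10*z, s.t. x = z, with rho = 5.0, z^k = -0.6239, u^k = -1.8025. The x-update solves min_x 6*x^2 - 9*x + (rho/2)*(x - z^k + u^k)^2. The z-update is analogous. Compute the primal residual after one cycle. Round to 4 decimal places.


ADMM iteration with rho = 5.0, z^k = -0.6239, u^k = -1.8025
Step 1: x-update.
Minimize 6*x^2 - 9*x + (5.0/2)*(x + 0.6239 - 1.8025)^2
FOC: (2*6 + 5.0)*x = 9 + 5.0*(-0.6239 + 1.8025)
x^{k+1} = 0.8761
Step 2: z-update.
Minimize 7*z^2 - 10*z + (5.0/2)*(0.8761 - z - 1.8025)^2
FOC: (2*7 + 5.0)*z = 10 + 5.0*(0.8761 - 1.8025)
z^{k+1} = 0.2825
Step 3: u-update.
u^{k+1} = -1.8025 + 0.8761 - 0.2825 = -1.209
Step 4: Primal residual = |0.8761 - 0.2825| = 0.5935


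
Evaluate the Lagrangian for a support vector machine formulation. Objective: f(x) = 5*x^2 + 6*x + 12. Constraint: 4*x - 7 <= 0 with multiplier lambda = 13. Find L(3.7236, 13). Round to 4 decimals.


Step 1: Evaluate f(x).
f(3.7236) = 5*3.7236^2 + 6*3.7236 + 12 = 103.6676
Step 2: Evaluate g(x).
g(3.7236) = 4*3.7236 - 7 = 7.8944
Step 3: Compute Lagrangian.
L = 103.6676 + 13*7.8944 = 206.2948


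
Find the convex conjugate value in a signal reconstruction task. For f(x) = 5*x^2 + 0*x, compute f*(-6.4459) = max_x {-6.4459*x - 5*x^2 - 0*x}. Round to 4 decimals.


f*(y) = sup_x {y*x - a*x^2 - b*x} = sup_x {(y-b)*x - a*x^2}
FOC: (y - b) - 2a*x = 0 => x* = (y - b)/(2a)
x* = (-6.4459 - 0)/(2*5) = -0.6446
f*(-6.4459) = (y-b)^2/(4a) = (-6.4459 - 0)^2/(4*5)
= 41.5496/20 = 2.0775


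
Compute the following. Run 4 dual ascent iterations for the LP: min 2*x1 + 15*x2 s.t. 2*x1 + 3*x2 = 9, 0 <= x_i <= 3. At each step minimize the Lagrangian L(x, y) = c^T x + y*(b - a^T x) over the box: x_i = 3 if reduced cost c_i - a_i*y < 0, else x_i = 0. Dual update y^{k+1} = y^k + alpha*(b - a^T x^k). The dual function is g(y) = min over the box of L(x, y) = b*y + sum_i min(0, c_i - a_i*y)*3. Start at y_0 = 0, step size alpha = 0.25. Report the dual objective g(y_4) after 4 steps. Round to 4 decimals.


Dual ascent for LP: min 2*x1 + 15*x2, 2*x1 + 3*x2 = 9, 0 <= x_i <= 3
Step 1: y^k = 0.0, reduced costs: (2.0, 15.0)
  x^k = (0.0, 0.0), subgradient = b - a^T x = 9.0
  y^{k+1} = 0.0 + 0.25*9.0 = 2.25
Step 2: y^k = 2.25, reduced costs: (-2.5, 8.25)
  x^k = (3.0, 0.0), subgradient = b - a^T x = 3.0
  y^{k+1} = 2.25 + 0.25*3.0 = 3.0
Step 3: y^k = 3.0, reduced costs: (-4.0, 6.0)
  x^k = (3.0, 0.0), subgradient = b - a^T x = 3.0
  y^{k+1} = 3.0 + 0.25*3.0 = 3.75
Step 4: y^k = 3.75, reduced costs: (-5.5, 3.75)
  x^k = (3.0, 0.0), subgradient = b - a^T x = 3.0
  y^{k+1} = 3.75 + 0.25*3.0 = 4.5
Dual objective at y_4 = 4.5: reduced costs (-7.0, 1.5), box minimizer x = (3.0, 0.0)
g(y_4) = b*y + (c1 - a1*y)*x1 + (c2 - a2*y)*x2 = 9*4.5 + (-7.0)*3.0 + 1.5*0.0 = 40.5 - 21.0 + 0.0 = 19.5


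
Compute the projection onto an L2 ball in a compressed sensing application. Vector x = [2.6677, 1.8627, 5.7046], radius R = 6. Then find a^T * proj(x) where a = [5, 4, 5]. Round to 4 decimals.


Step 1: Compute ||x|| (intermediates to 6 decimals).
||x|| = sqrt(2.6677^2 + 1.8627^2 + 5.7046^2) = 6.567247
Step 2: Project.
Since ||x|| > R, scale = R/||x|| = 6/6.567247 = 0.913625, proj(x) = scale * x
proj(x) = [2.437277, 1.701809, 5.211865]
Step 3: Dot product.
a^T * proj(x) = 5*2.437277 + 4*1.701809 + 5*5.211865 = 45.0529


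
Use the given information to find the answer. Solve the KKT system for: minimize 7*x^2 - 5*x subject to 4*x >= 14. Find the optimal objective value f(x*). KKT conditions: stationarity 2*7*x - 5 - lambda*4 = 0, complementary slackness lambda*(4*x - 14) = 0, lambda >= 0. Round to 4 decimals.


Step 1: Try lambda = 0 (constraint inactive).
x_unc = 5/(2*7) = 0.3571
Check: 4*0.3571 = 1.4284 < 14 -- violated!
Step 2: Constraint must be active: 4*x = 14
x* = 14/4 = 3.5
lambda = (2*7*3.5 - 5)/4 = 11.0
Step 3: Compute optimal value.
f(x*) = 7*3.5^2 - 5*3.5 = 68.25


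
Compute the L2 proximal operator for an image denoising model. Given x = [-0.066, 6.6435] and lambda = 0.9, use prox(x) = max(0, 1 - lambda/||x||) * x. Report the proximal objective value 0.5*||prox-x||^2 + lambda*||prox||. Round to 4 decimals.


Step 1: Compute ||x||.
||x|| = 6.6438
Step 2: Compute scaling factor.
scale = max(0, 1 - 0.9/6.6438) = 0.8645
Step 3: prox(x) = [-0.0571, 5.7435]
||prox(x)|| = 5.7438
Step 4: Proximal objective.
0.5*||prox-x||^2 = 0.405
lambda*||prox|| = 5.1694
Total = 5.5744


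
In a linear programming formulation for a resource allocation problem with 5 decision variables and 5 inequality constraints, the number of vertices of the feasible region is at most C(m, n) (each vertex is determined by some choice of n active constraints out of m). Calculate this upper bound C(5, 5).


Each vertex corresponds to some choice of n active constraints out of m, so the number of vertices is at most C(m, n) = m! / (n!(m-n)!).
m = 5, n = 5
Numerator: 5 * 4 * 3 * 2 * 1
Denominator: 5! = 120
C(5, 5) = 1


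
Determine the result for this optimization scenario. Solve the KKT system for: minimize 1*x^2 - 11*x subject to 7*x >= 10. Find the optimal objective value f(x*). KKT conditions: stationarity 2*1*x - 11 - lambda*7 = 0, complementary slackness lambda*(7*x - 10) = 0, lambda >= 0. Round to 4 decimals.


Step 1: Try lambda = 0 (constraint inactive).
Stationarity: 2*1*x - 11 = 0
x* = 11/(2*1) = 5.5
Check constraint: 7*5.5 = 38.5 >= 10 -- satisfied.
Step 2: Compute optimal value.
f(x*) = 1*5.5^2 - 11*5.5 = -30.25


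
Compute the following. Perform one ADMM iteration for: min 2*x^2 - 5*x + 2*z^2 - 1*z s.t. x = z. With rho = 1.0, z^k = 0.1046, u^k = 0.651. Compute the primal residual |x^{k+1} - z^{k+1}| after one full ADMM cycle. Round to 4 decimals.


ADMM iteration with rho = 1.0, z^k = 0.1046, u^k = 0.651
Step 1: x-update.
Minimize 2*x^2 - 5*x + (1.0/2)*(x - 0.1046 + 0.651)^2
FOC: (2*2 + 1.0)*x = 5 + 1.0*(0.1046 - 0.651)
x^{k+1} = 0.8907
Step 2: z-update.
Minimize 2*z^2 - 1*z + (1.0/2)*(0.8907 - z + 0.651)^2
FOC: (2*2 + 1.0)*z = 1 + 1.0*(0.8907 + 0.651)
z^{k+1} = 0.5083
Step 3: u-update.
u^{k+1} = 0.651 + 0.8907 - 0.5083 = 1.0334
Step 4: Primal residual = |0.8907 - 0.5083| = 0.3824


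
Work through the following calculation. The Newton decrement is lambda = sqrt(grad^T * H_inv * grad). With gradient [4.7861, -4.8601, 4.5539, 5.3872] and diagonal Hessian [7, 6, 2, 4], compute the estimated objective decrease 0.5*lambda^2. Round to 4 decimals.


Step 1: H is diagonal, so H^(-1) * g = [0.6837, -0.81, 2.277, 1.3468].
Step 2: g^T H^(-1) g = sum_i g_i^2 / H_ii
  = (4.7861)^2/7 + (-4.8601)^2/6 + (4.5539)^2/2 + (5.3872)^2/4
  = 3.2724 + 3.9368 + 10.369 + 7.2555 = 24.8336
Step 3: Objective decrease = 0.5 * g^T H^(-1) g = 12.4168


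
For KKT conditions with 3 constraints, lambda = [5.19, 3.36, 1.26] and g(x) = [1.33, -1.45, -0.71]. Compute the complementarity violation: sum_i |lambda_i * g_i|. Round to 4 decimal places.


KKT complementary slackness check:
lambda_1 * g_1 = 5.19 * 1.33 = 6.9027
lambda_2 * g_2 = 3.36 * -1.45 = -4.872
lambda_3 * g_3 = 1.26 * -0.71 = -0.8946
Total violation = 6.9027 + 4.872 + 0.8946 = 12.6693


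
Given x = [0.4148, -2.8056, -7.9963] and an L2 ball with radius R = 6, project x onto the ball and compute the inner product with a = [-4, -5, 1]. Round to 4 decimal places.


Step 1: Compute ||x|| (intermediates to 6 decimals).
||x|| = sqrt(0.4148^2 + (-2.8056)^2 + (-7.9963)^2) = 8.484354
Step 2: Project.
Since ||x|| > R, scale = R/||x|| = 6/8.484354 = 0.707184, proj(x) = scale * x
proj(x) = [0.29334, -1.984075, -5.654855]
Step 3: Dot product.
a^T * proj(x) = -4*0.29334 - 5*(-1.984075) + 1*(-5.654855) = 3.0922


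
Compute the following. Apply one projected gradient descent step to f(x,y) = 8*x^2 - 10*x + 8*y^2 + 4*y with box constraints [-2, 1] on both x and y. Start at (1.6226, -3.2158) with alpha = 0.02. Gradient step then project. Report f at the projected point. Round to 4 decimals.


Step 1: Compute gradient at (1.6226, -3.2158).
grad_x = 2*8*1.6226 - 10 = 15.9616
grad_y = 2*8*-3.2158 + 4 = -47.4528
Step 2: Gradient step.
x_raw = 1.6226 - 0.02*15.9616 = 1.3034
y_raw = -3.2158 - 0.02*-47.4528 = -2.2667
Step 3: Project onto [-2, 1].
x_proj = clip(1.3034) = 1.0
y_proj = clip(-2.2667) = -2.0
Step 4: Evaluate f.
f(1.0, -2.0) = 22.0


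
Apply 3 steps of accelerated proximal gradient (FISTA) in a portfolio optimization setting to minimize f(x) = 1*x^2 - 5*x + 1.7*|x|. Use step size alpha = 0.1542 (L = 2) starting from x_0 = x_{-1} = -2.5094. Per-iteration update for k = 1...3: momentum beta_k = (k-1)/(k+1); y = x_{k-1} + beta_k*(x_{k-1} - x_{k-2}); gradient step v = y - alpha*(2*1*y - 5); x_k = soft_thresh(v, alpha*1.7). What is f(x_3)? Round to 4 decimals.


FISTA on f(x) = 1*x^2 - 5*x + 1.7*|x|
L = 2, alpha = 0.1542
Iteration 1: beta = 0.0, y = -2.5094 + 0.0*(-2.5094 + 2.5094) = -2.5094
  grad(y) = -10.0188, v = y - alpha*grad = -0.9645
  prox(v) = soft_thresh(-0.9645, 0.2621) = -0.7024
Iteration 2: beta = 0.3333, y = -0.7024 + 0.3333*(-0.7024 + 2.5094) = -0.1
  grad(y) = -5.2, v = y - alpha*grad = 0.7018
  prox(v) = soft_thresh(0.7018, 0.2621) = 0.4397
Iteration 3: beta = 0.5, y = 0.4397 + 0.5*(0.4397 + 0.7024) = 1.0107
  grad(y) = -2.9786, v = y - alpha*grad = 1.47
  prox(v) = soft_thresh(1.47, 0.2621) = 1.2079
f(x_3) = 1*1.2079^2 - 5*1.2079 + 1.7*|1.2079| = -2.527


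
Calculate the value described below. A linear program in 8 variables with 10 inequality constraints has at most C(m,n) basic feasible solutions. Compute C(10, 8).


Each vertex corresponds to some choice of n active constraints out of m, so the number of vertices is at most C(m, n) = m! / (n!(m-n)!).
m = 10, n = 8
Numerator: 10 * 9 * 8 * 7 * 6 * 5 * 4 * 3
Denominator: 8! = 40320
C(10, 8) = 45


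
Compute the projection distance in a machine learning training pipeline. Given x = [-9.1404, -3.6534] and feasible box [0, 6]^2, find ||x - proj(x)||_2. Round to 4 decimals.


Project each component onto [0, 6].
clip(-9.1404) = 0.0, clip(-3.6534) = 0.0
Projection = [0.0, 0.0]
Squared diffs: [83.5469, 13.3473]
Distance = sqrt(96.8942) = 9.8435


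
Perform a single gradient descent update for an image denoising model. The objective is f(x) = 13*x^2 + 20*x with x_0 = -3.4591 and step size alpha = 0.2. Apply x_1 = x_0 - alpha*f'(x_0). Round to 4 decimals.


We compute the gradient at x_0 and apply the update.
f'(x) = 26*x + 20
f'(-3.4591) = 26*-3.4591 + 20 = -69.9366
x_1 = -3.4591 - 0.2*-69.9366 = 10.5282


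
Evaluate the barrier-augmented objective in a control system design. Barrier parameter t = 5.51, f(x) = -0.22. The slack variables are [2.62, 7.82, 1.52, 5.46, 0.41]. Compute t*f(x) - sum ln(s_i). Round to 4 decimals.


Step 1: Compute log-barrier.
ln values: [0.9632, 2.0567, 0.4187, 1.6974, -0.8916]
phi = -(0.9632 + 2.0567 + 0.4187 + 1.6974 - 0.8916) = -4.2444
Step 2: Compute augmented objective.
t*f(x) = 5.51*-0.22 = -1.2122
Total = -1.2122 - 4.2444 = -5.4566


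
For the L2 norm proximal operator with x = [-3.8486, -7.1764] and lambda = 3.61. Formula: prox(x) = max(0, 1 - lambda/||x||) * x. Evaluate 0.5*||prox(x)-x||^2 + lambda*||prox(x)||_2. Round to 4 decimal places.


Step 1: Compute ||x||.
||x|| = 8.1432
Step 2: Compute scaling factor.
scale = max(0, 1 - 3.61/8.1432) = 0.5567
Step 3: prox(x) = [-2.1425, -3.995]
||prox(x)|| = 4.5332
Step 4: Proximal objective.
0.5*||prox-x||^2 = 6.5161
lambda*||prox|| = 16.3649
Total = 22.8811


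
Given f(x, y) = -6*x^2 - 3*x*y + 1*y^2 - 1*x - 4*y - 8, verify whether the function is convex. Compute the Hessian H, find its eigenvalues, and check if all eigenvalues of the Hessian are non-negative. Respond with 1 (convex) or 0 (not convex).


The Hessian of f(x,y) = -6*x^2 - 3*x*y + 1*y^2 - 1*x - 4*y - 8 is:
H = [[-12, -3], [-3, 2]]
Trace = -12 + 2 = -10
Determinant = -12*2 - (-3)^2 = -33
Discriminant = (-10)^2 - 4*-33 = 232.0
Eigenvalues: lambda_1 = -12.6158, lambda_2 = 2.6158
The function is not convex.

0


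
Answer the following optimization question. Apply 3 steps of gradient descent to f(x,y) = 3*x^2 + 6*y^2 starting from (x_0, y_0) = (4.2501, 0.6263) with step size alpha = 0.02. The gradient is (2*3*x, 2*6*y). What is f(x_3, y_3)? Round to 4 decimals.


Gradient descent on f(x,y) = 3*x^2 + 6*y^2.
Starting point: (4.2501, 0.6263), alpha = 0.02
Step 1: grad_x = 2*3*4.2501 = 25.5006, grad_y = 2*6*0.6263 = 7.5156
  x_1 = 4.2501 - 0.02*25.5006 = 3.7401
  y_1 = 0.6263 - 0.02*7.5156 = 0.476
Step 2: grad_x = 2*3*3.7401 = 22.4405, grad_y = 2*6*0.476 = 5.7119
  x_2 = 3.7401 - 0.02*22.4405 = 3.2913
  y_2 = 0.476 - 0.02*5.7119 = 0.3618
Step 3: grad_x = 2*3*3.2913 = 19.7477, grad_y = 2*6*0.3618 = 4.341
  x_3 = 3.2913 - 0.02*19.7477 = 2.8963
  y_3 = 0.3618 - 0.02*4.341 = 0.2749
f(2.8963, 0.2749) = 3*2.8963^2 + 6*0.2749^2 = 25.6196


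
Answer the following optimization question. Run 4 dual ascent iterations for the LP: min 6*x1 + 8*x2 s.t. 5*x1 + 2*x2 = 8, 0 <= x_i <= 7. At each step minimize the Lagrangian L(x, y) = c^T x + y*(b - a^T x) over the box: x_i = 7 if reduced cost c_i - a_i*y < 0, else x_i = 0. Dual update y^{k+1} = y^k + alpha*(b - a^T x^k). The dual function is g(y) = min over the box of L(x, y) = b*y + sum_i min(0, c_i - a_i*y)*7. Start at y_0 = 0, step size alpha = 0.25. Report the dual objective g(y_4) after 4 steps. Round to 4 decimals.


Dual ascent for LP: min 6*x1 + 8*x2, 5*x1 + 2*x2 = 8, 0 <= x_i <= 7
Step 1: y^k = 0.0, reduced costs: (6.0, 8.0)
  x^k = (0.0, 0.0), subgradient = b - a^T x = 8.0
  y^{k+1} = 0.0 + 0.25*8.0 = 2.0
Step 2: y^k = 2.0, reduced costs: (-4.0, 4.0)
  x^k = (7.0, 0.0), subgradient = b - a^T x = -27.0
  y^{k+1} = 2.0 + 0.25*-27.0 = -4.75
Step 3: y^k = -4.75, reduced costs: (29.75, 17.5)
  x^k = (0.0, 0.0), subgradient = b - a^T x = 8.0
  y^{k+1} = -4.75 + 0.25*8.0 = -2.75
Step 4: y^k = -2.75, reduced costs: (19.75, 13.5)
  x^k = (0.0, 0.0), subgradient = b - a^T x = 8.0
  y^{k+1} = -2.75 + 0.25*8.0 = -0.75
Dual objective at y_4 = -0.75: reduced costs (9.75, 9.5), box minimizer x = (0.0, 0.0)
g(y_4) = b*y + (c1 - a1*y)*x1 + (c2 - a2*y)*x2 = 8*(-0.75) + 9.75*0.0 + 9.5*0.0 = -6.0 + 0.0 + 0.0 = -6.0


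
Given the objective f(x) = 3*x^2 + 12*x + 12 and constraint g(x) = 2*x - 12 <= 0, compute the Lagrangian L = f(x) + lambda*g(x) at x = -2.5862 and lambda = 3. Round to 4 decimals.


Step 1: Evaluate f(x).
f(-2.5862) = 3*(-2.5862)^2 + 12*(-2.5862) + 12 = 1.0309
Step 2: Evaluate g(x).
g(-2.5862) = 2*-2.5862 - 12 = -17.1724
Step 3: Compute Lagrangian.
L = 1.0309 + 3*-17.1724 = -50.4863


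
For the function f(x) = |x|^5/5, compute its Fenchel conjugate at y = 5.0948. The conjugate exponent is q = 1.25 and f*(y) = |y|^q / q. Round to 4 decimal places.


The conjugate exponent q satisfies 1/p + 1/q = 1.
p = 5, so q = 5/(5 - 1) = 1.25
|y|^q = 5.0948^1.25 = 7.6544
f*(5.0948) = 7.6544 / 1.25 = 6.1235


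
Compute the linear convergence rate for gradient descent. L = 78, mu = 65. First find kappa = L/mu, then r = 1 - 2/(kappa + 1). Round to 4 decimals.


Step 1: Compute the condition number.
kappa = L/mu = 78/65 = 1.2
Step 2: Compute the convergence rate.
r = 1 - 2/(kappa + 1) = 1 - 2*mu/(L + mu) = (L - mu)/(L + mu) = 13/143 = 0.0909


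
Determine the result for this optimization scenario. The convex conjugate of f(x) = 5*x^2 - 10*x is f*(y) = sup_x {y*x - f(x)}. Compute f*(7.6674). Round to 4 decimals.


f*(y) = sup_x {y*x - a*x^2 - b*x} = sup_x {(y-b)*x - a*x^2}
FOC: (y - b) - 2a*x = 0 => x* = (y - b)/(2a)
x* = (7.6674 + 10)/(2*5) = 1.7667
f*(7.6674) = (y-b)^2/(4a) = (7.6674 + 10)^2/(4*5)
= 312.137/20 = 15.6069


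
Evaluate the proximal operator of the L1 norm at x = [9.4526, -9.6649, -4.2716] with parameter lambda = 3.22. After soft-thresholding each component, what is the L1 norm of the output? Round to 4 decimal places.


Soft-thresholding with lambda = 3.22:
prox(9.4526) = sign(9.4526)*max(|9.4526| - 3.22, 0) = 6.2326
prox(-9.6649) = sign(-9.6649)*max(|-9.6649| - 3.22, 0) = -6.4449
prox(-4.2716) = sign(-4.2716)*max(|-4.2716| - 3.22, 0) = -1.0516
prox(x) = [6.2326, -6.4449, -1.0516]
||prox(x)||_1 = 6.2326 + 6.4449 + 1.0516 = 13.7291


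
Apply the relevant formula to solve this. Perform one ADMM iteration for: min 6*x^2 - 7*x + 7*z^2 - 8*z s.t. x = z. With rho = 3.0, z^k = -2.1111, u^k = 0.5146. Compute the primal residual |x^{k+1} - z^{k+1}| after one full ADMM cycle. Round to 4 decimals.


ADMM iteration with rho = 3.0, z^k = -2.1111, u^k = 0.5146
Step 1: x-update.
Minimize 6*x^2 - 7*x + (3.0/2)*(x + 2.1111 + 0.5146)^2
FOC: (2*6 + 3.0)*x = 7 + 3.0*(-2.1111 - 0.5146)
x^{k+1} = -0.0585
Step 2: z-update.
Minimize 7*z^2 - 8*z + (3.0/2)*(-0.0585 - z + 0.5146)^2
FOC: (2*7 + 3.0)*z = 8 + 3.0*(-0.0585 + 0.5146)
z^{k+1} = 0.5511
Step 3: u-update.
u^{k+1} = 0.5146 - 0.0585 - 0.5511 = -0.095
Step 4: Primal residual = |-0.0585 - 0.5511| = 0.6096


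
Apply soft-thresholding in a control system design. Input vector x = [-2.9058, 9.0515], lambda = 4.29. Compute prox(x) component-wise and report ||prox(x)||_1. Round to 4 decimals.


Soft-thresholding with lambda = 4.29:
prox(-2.9058) = sign(-2.9058)*max(|-2.9058| - 4.29, 0) = 0.0
prox(9.0515) = sign(9.0515)*max(|9.0515| - 4.29, 0) = 4.7615
prox(x) = [0.0, 4.7615]
||prox(x)||_1 = 0.0 + 4.7615 = 4.7615


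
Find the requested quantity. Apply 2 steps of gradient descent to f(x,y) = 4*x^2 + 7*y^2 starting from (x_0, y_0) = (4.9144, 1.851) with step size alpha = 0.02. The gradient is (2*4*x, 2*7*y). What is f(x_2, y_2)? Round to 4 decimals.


Gradient descent on f(x,y) = 4*x^2 + 7*y^2.
Starting point: (4.9144, 1.851), alpha = 0.02
Step 1: grad_x = 2*4*4.9144 = 39.3152, grad_y = 2*7*1.851 = 25.914
  x_1 = 4.9144 - 0.02*39.3152 = 4.1281
  y_1 = 1.851 - 0.02*25.914 = 1.3327
Step 2: grad_x = 2*4*4.1281 = 33.0248, grad_y = 2*7*1.3327 = 18.6581
  x_2 = 4.1281 - 0.02*33.0248 = 3.4676
  y_2 = 1.3327 - 0.02*18.6581 = 0.9596
f(3.4676, 0.9596) = 4*3.4676^2 + 7*0.9596^2 = 54.5423


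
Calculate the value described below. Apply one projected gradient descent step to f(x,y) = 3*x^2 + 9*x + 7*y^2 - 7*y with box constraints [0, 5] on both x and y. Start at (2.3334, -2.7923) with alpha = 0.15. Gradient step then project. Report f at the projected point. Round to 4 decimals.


Step 1: Compute gradient at (2.3334, -2.7923).
grad_x = 2*3*2.3334 + 9 = 23.0004
grad_y = 2*7*-2.7923 - 7 = -46.0922
Step 2: Gradient step.
x_raw = 2.3334 - 0.15*23.0004 = -1.1167
y_raw = -2.7923 - 0.15*-46.0922 = 4.1215
Step 3: Project onto [0, 5].
x_proj = clip(-1.1167) = 0.0
y_proj = clip(4.1215) = 4.1215
Step 4: Evaluate f.
f(0.0, 4.1215) = 90.0584


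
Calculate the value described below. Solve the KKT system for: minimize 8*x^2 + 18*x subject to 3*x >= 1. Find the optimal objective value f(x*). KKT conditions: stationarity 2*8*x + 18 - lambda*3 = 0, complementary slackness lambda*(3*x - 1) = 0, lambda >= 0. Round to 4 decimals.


Step 1: Try lambda = 0 (constraint inactive).
x_unc = -18/(2*8) = -1.125
Check: 3*-1.125 = -3.375 < 1 -- violated!
Step 2: Constraint must be active: 3*x = 1
x* = 1/3 = 0.3333 (rounded; the exact value 1/3 is used below)
lambda = (2*8*(1/3) + 18)/3 = 7.7778
Step 3: Compute optimal value.
f(x*) = 8*(1/3)^2 + 18*(1/3) = 6.8889


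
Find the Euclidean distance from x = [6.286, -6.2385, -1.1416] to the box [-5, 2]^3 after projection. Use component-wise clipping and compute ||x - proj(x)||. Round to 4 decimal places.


Project each component onto [-5, 2].
clip(6.286) = 2.0, clip(-6.2385) = -5.0, clip(-1.1416) = -1.1416
Projection = [2.0, -5.0, -1.1416]
Squared diffs: [18.3698, 1.5339, 0.0]
Distance = sqrt(19.9037) = 4.4614


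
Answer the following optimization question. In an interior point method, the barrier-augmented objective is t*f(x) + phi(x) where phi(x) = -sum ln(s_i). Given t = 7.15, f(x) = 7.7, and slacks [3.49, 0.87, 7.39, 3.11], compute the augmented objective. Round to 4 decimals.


Step 1: Compute log-barrier.
ln values: [1.2499, -0.1393, 2.0001, 1.1346]
phi = -(1.2499 - 0.1393 + 2.0001 + 1.1346) = -4.2454
Step 2: Compute augmented objective.
t*f(x) = 7.15*7.7 = 55.055
Total = 55.055 - 4.2454 = 50.8096


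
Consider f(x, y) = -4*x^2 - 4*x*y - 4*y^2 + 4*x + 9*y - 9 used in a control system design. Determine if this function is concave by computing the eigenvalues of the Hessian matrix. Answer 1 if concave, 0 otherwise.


The Hessian of f(x,y) = -4*x^2 - 4*x*y - 4*y^2 + 4*x + 9*y - 9 is:
H = [[-8, -4], [-4, -8]]
Trace = -8 - 8 = -16
Determinant = -8*-8 - (-4)^2 = 48
Discriminant = (-16)^2 - 4*48 = 64.0
Eigenvalues: lambda_1 = -12.0, lambda_2 = -4.0
The function is concave.

1
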